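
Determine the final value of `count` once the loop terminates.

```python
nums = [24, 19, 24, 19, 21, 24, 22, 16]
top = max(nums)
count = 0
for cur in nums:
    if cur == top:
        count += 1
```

Let's trace through this code step by step.

Initialize: nums = [24, 19, 24, 19, 21, 24, 22, 16]
Initialize: top = 24
Initialize: count = 0
Entering loop: for cur in nums:
After iteration 1: cur = 24, count = 1
After iteration 2: cur = 19, count = 1
After iteration 3: cur = 24, count = 2
After iteration 4: cur = 19, count = 2
After iteration 5: cur = 21, count = 2
After iteration 6: cur = 24, count = 3
After iteration 7: cur = 22, count = 3
After iteration 8: cur = 16, count = 3
Loop ends.

Final answer: 3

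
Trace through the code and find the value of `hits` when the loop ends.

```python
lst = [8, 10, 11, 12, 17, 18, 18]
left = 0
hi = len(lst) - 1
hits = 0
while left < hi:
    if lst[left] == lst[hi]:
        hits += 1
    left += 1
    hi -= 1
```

Let's trace through this code step by step.

Initialize: lst = [8, 10, 11, 12, 17, 18, 18]
Initialize: left = 0
Initialize: hi = 6
Initialize: hits = 0
Entering loop: while left < hi:
After iteration 1: left = 1, hi = 5, hits = 0
After iteration 2: left = 2, hi = 4, hits = 0
After iteration 3: left = 3, hi = 3, hits = 0
Loop ends.

Final answer: 0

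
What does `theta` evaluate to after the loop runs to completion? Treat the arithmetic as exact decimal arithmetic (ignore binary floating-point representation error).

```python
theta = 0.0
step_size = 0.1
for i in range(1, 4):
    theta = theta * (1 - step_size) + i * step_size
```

Let's trace through this code step by step.

Initialize: theta = 0.0
Initialize: step_size = 0.1
Entering loop: for i in range(1, 4):
After iteration 1: i = 1, theta = 0.1
After iteration 2: i = 2, theta = 0.29
After iteration 3: i = 3, theta = 0.561
Loop ends.

Final answer: 0.561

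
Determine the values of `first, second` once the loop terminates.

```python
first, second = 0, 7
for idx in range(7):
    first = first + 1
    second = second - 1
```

Let's trace through this code step by step.

Initialize: first = 0
Initialize: second = 7
Entering loop: for idx in range(7):
After iteration 1: idx = 0, first = 1, second = 6
After iteration 2: idx = 1, first = 2, second = 5
After iteration 3: idx = 2, first = 3, second = 4
After iteration 4: idx = 3, first = 4, second = 3
After iteration 5: idx = 4, first = 5, second = 2
After iteration 6: idx = 5, first = 6, second = 1
After iteration 7: idx = 6, first = 7, second = 0
Loop ends.

Final answer: 7, 0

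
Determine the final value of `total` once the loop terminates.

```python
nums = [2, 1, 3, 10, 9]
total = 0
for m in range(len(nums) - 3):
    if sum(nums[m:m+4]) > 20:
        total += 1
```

Let's trace through this code step by step.

Initialize: nums = [2, 1, 3, 10, 9]
Initialize: total = 0
Entering loop: for m in range(len(nums) - 3):
After iteration 1: m = 0, total = 0
After iteration 2: m = 1, total = 1
Loop ends.

Final answer: 1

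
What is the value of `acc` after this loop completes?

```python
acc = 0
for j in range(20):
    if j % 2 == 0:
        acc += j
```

Let's trace through this code step by step.

Initialize: acc = 0
Entering loop: for j in range(20):
After iteration 1: j = 0, acc = 0
After iteration 2: j = 1, acc = 0
After iteration 3: j = 2, acc = 2
After iteration 4: j = 3, acc = 2
After iteration 5: j = 4, acc = 6
After iteration 6: j = 5, acc = 6
After iteration 7: j = 6, acc = 12
After iteration 8: j = 7, acc = 12
After iteration 9: j = 8, acc = 20
After iteration 10: j = 9, acc = 20
After iteration 11: j = 10, acc = 30
After iteration 12: j = 11, acc = 30
After iteration 13: j = 12, acc = 42
After iteration 14: j = 13, acc = 42
After iteration 15: j = 14, acc = 56
After iteration 16: j = 15, acc = 56
After iteration 17: j = 16, acc = 72
After iteration 18: j = 17, acc = 72
After iteration 19: j = 18, acc = 90
After iteration 20: j = 19, acc = 90
Loop ends.

Final answer: 90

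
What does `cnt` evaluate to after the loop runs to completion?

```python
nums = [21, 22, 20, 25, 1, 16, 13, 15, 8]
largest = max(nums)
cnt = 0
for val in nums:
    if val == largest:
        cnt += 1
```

Let's trace through this code step by step.

Initialize: nums = [21, 22, 20, 25, 1, 16, 13, 15, 8]
Initialize: largest = 25
Initialize: cnt = 0
Entering loop: for val in nums:
After iteration 1: val = 21, cnt = 0
After iteration 2: val = 22, cnt = 0
After iteration 3: val = 20, cnt = 0
After iteration 4: val = 25, cnt = 1
After iteration 5: val = 1, cnt = 1
After iteration 6: val = 16, cnt = 1
After iteration 7: val = 13, cnt = 1
After iteration 8: val = 15, cnt = 1
After iteration 9: val = 8, cnt = 1
Loop ends.

Final answer: 1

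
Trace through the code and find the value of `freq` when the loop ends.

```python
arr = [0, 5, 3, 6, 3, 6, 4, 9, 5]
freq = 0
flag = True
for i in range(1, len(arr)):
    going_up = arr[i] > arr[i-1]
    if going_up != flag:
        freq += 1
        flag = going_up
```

Let's trace through this code step by step.

Initialize: arr = [0, 5, 3, 6, 3, 6, 4, 9, 5]
Initialize: freq = 0
Initialize: flag = True
Entering loop: for i in range(1, len(arr)):
After iteration 1: i = 1, freq = 0, flag = True, going_up = True
After iteration 2: i = 2, freq = 1, flag = False, going_up = False
After iteration 3: i = 3, freq = 2, flag = True, going_up = True
After iteration 4: i = 4, freq = 3, flag = False, going_up = False
After iteration 5: i = 5, freq = 4, flag = True, going_up = True
After iteration 6: i = 6, freq = 5, flag = False, going_up = False
After iteration 7: i = 7, freq = 6, flag = True, going_up = True
After iteration 8: i = 8, freq = 7, flag = False, going_up = False
Loop ends.

Final answer: 7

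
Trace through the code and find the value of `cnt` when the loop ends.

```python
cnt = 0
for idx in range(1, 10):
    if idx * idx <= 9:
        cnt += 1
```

Let's trace through this code step by step.

Initialize: cnt = 0
Entering loop: for idx in range(1, 10):
After iteration 1: idx = 1, cnt = 1
After iteration 2: idx = 2, cnt = 2
After iteration 3: idx = 3, cnt = 3
After iteration 4: idx = 4, cnt = 3
After iteration 5: idx = 5, cnt = 3
After iteration 6: idx = 6, cnt = 3
After iteration 7: idx = 7, cnt = 3
After iteration 8: idx = 8, cnt = 3
After iteration 9: idx = 9, cnt = 3
Loop ends.

Final answer: 3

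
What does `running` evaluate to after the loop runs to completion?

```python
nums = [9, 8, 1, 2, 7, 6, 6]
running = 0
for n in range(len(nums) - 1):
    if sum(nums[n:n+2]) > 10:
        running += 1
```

Let's trace through this code step by step.

Initialize: nums = [9, 8, 1, 2, 7, 6, 6]
Initialize: running = 0
Entering loop: for n in range(len(nums) - 1):
After iteration 1: n = 0, running = 1
After iteration 2: n = 1, running = 1
After iteration 3: n = 2, running = 1
After iteration 4: n = 3, running = 1
After iteration 5: n = 4, running = 2
After iteration 6: n = 5, running = 3
Loop ends.

Final answer: 3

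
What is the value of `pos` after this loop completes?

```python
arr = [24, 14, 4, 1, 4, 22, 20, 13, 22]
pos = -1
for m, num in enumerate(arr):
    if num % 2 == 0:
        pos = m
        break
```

Let's trace through this code step by step.

Initialize: arr = [24, 14, 4, 1, 4, 22, 20, 13, 22]
Initialize: pos = -1
Entering loop: for m, num in enumerate(arr):
After iteration 1: m = 0, num = 24, pos = 0
Loop ends.

Final answer: 0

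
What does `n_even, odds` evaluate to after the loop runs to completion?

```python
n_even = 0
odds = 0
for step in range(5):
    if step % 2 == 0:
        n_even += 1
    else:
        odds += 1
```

Let's trace through this code step by step.

Initialize: n_even = 0
Initialize: odds = 0
Entering loop: for step in range(5):
After iteration 1: step = 0, n_even = 1, odds = 0
After iteration 2: step = 1, n_even = 1, odds = 1
After iteration 3: step = 2, n_even = 2, odds = 1
After iteration 4: step = 3, n_even = 2, odds = 2
After iteration 5: step = 4, n_even = 3, odds = 2
Loop ends.

Final answer: 3, 2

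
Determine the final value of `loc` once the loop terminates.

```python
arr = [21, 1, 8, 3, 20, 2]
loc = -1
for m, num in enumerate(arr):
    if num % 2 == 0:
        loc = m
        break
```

Let's trace through this code step by step.

Initialize: arr = [21, 1, 8, 3, 20, 2]
Initialize: loc = -1
Entering loop: for m, num in enumerate(arr):
After iteration 1: m = 0, num = 21, loc = -1
After iteration 2: m = 1, num = 1, loc = -1
After iteration 3: m = 2, num = 8, loc = 2
Loop ends.

Final answer: 2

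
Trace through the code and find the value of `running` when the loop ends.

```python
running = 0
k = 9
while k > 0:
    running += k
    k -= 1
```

Let's trace through this code step by step.

Initialize: running = 0
Initialize: k = 9
Entering loop: while k > 0:
After iteration 1: running = 9, k = 8
After iteration 2: running = 17, k = 7
After iteration 3: running = 24, k = 6
After iteration 4: running = 30, k = 5
After iteration 5: running = 35, k = 4
After iteration 6: running = 39, k = 3
After iteration 7: running = 42, k = 2
After iteration 8: running = 44, k = 1
After iteration 9: running = 45, k = 0
Loop ends.

Final answer: 45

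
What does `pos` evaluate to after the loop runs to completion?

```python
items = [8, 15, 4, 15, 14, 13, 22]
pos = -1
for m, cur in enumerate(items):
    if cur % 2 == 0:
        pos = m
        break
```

Let's trace through this code step by step.

Initialize: items = [8, 15, 4, 15, 14, 13, 22]
Initialize: pos = -1
Entering loop: for m, cur in enumerate(items):
After iteration 1: m = 0, cur = 8, pos = 0
Loop ends.

Final answer: 0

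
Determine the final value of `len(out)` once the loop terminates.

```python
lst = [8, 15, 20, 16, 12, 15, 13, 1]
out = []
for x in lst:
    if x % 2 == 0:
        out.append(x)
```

Let's trace through this code step by step.

Initialize: lst = [8, 15, 20, 16, 12, 15, 13, 1]
Initialize: out = []
Entering loop: for x in lst:
After iteration 1: x = 8, out = [8]
After iteration 2: x = 15, out = [8]
After iteration 3: x = 20, out = [8, 20]
After iteration 4: x = 16, out = [8, 20, 16]
After iteration 5: x = 12, out = [8, 20, 16, 12]
After iteration 6: x = 15, out = [8, 20, 16, 12]
After iteration 7: x = 13, out = [8, 20, 16, 12]
After iteration 8: x = 1, out = [8, 20, 16, 12]
Loop ends.
len(out) = 4

Final answer: 4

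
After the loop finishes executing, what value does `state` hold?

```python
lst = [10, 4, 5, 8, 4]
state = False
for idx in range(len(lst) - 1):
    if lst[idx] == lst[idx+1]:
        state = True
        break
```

Let's trace through this code step by step.

Initialize: lst = [10, 4, 5, 8, 4]
Initialize: state = False
Entering loop: for idx in range(len(lst) - 1):
After iteration 1: idx = 0, state = False
After iteration 2: idx = 1, state = False
After iteration 3: idx = 2, state = False
After iteration 4: idx = 3, state = False
Loop ends.

Final answer: False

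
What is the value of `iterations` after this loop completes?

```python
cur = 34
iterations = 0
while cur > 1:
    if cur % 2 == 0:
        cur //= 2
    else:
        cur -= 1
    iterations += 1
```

Let's trace through this code step by step.

Initialize: cur = 34
Initialize: iterations = 0
Entering loop: while cur > 1:
After iteration 1: cur = 17, iterations = 1
After iteration 2: cur = 16, iterations = 2
After iteration 3: cur = 8, iterations = 3
After iteration 4: cur = 4, iterations = 4
After iteration 5: cur = 2, iterations = 5
After iteration 6: cur = 1, iterations = 6
Loop ends.

Final answer: 6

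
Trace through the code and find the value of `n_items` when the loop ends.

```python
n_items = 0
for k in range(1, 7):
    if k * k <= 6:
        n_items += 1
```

Let's trace through this code step by step.

Initialize: n_items = 0
Entering loop: for k in range(1, 7):
After iteration 1: k = 1, n_items = 1
After iteration 2: k = 2, n_items = 2
After iteration 3: k = 3, n_items = 2
After iteration 4: k = 4, n_items = 2
After iteration 5: k = 5, n_items = 2
After iteration 6: k = 6, n_items = 2
Loop ends.

Final answer: 2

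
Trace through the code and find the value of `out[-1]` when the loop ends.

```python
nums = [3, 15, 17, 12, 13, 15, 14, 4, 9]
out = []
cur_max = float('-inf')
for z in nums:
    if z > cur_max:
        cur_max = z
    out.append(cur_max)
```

Let's trace through this code step by step.

Initialize: nums = [3, 15, 17, 12, 13, 15, 14, 4, 9]
Initialize: out = []
Initialize: cur_max = -inf
Entering loop: for z in nums:
After iteration 1: z = 3, out = [3], cur_max = 3
After iteration 2: z = 15, out = [3, 15], cur_max = 15
After iteration 3: z = 17, out = [3, 15, 17], cur_max = 17
After iteration 4: z = 12, out = [3, 15, 17, 17], cur_max = 17
After iteration 5: z = 13, out = [3, 15, 17, 17, 17], cur_max = 17
After iteration 6: z = 15, out = [3, 15, 17, 17, 17, 17], cur_max = 17
After iteration 7: z = 14, out = [3, 15, 17, 17, 17, 17, 17], cur_max = 17
After iteration 8: z = 4, out = [3, 15, 17, 17, 17, 17, 17, 17], cur_max = 17
After iteration 9: z = 9, out = [3, 15, 17, 17, 17, 17, 17, 17, 17], cur_max = 17
Loop ends.
out[-1] = 17

Final answer: 17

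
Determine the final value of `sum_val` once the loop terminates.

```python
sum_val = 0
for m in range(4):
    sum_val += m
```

Let's trace through this code step by step.

Initialize: sum_val = 0
Entering loop: for m in range(4):
After iteration 1: m = 0, sum_val = 0
After iteration 2: m = 1, sum_val = 1
After iteration 3: m = 2, sum_val = 3
After iteration 4: m = 3, sum_val = 6
Loop ends.

Final answer: 6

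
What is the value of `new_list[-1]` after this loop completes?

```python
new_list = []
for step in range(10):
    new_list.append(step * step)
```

Let's trace through this code step by step.

Initialize: new_list = []
Entering loop: for step in range(10):
After iteration 1: step = 0, new_list = [0]
After iteration 2: step = 1, new_list = [0, 1]
After iteration 3: step = 2, new_list = [0, 1, 4]
After iteration 4: step = 3, new_list = [0, 1, 4, 9]
After iteration 5: step = 4, new_list = [0, 1, 4, 9, 16]
After iteration 6: step = 5, new_list = [0, 1, 4, 9, 16, 25]
After iteration 7: step = 6, new_list = [0, 1, 4, 9, 16, 25, 36]
After iteration 8: step = 7, new_list = [0, 1, 4, 9, 16, 25, 36, 49]
After iteration 9: step = 8, new_list = [0, 1, 4, 9, 16, 25, 36, 49, 64]
After iteration 10: step = 9, new_list = [0, 1, 4, 9, 16, 25, 36, 49, 64, 81]
Loop ends.
new_list[-1] = 81

Final answer: 81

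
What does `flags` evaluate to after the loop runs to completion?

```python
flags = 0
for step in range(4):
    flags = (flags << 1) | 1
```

Let's trace through this code step by step.

Initialize: flags = 0
Entering loop: for step in range(4):
After iteration 1: step = 0, flags = 1
After iteration 2: step = 1, flags = 3
After iteration 3: step = 2, flags = 7
After iteration 4: step = 3, flags = 15
Loop ends.

Final answer: 15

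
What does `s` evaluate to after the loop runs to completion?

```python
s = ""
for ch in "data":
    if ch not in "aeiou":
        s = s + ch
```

Let's trace through this code step by step.

Initialize: s = ''
Entering loop: for ch in "data":
After iteration 1: ch = 'd', s = 'd'
After iteration 2: ch = 'a', s = 'd'
After iteration 3: ch = 't', s = 'dt'
After iteration 4: ch = 'a', s = 'dt'
Loop ends.

Final answer: 'dt'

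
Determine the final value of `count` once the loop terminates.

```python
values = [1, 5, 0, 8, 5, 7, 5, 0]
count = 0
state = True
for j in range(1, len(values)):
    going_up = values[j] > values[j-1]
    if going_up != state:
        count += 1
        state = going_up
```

Let's trace through this code step by step.

Initialize: values = [1, 5, 0, 8, 5, 7, 5, 0]
Initialize: count = 0
Initialize: state = True
Entering loop: for j in range(1, len(values)):
After iteration 1: j = 1, count = 0, state = True, going_up = True
After iteration 2: j = 2, count = 1, state = False, going_up = False
After iteration 3: j = 3, count = 2, state = True, going_up = True
After iteration 4: j = 4, count = 3, state = False, going_up = False
After iteration 5: j = 5, count = 4, state = True, going_up = True
After iteration 6: j = 6, count = 5, state = False, going_up = False
After iteration 7: j = 7, count = 5, state = False, going_up = False
Loop ends.

Final answer: 5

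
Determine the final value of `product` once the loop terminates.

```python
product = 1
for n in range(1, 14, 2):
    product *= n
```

Let's trace through this code step by step.

Initialize: product = 1
Entering loop: for n in range(1, 14, 2):
After iteration 1: n = 1, product = 1
After iteration 2: n = 3, product = 3
After iteration 3: n = 5, product = 15
After iteration 4: n = 7, product = 105
After iteration 5: n = 9, product = 945
After iteration 6: n = 11, product = 10395
After iteration 7: n = 13, product = 135135
Loop ends.

Final answer: 135135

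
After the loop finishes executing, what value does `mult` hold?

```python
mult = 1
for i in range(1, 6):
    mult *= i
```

Let's trace through this code step by step.

Initialize: mult = 1
Entering loop: for i in range(1, 6):
After iteration 1: i = 1, mult = 1
After iteration 2: i = 2, mult = 2
After iteration 3: i = 3, mult = 6
After iteration 4: i = 4, mult = 24
After iteration 5: i = 5, mult = 120
Loop ends.

Final answer: 120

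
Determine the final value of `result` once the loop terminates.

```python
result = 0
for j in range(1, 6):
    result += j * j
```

Let's trace through this code step by step.

Initialize: result = 0
Entering loop: for j in range(1, 6):
After iteration 1: j = 1, result = 1
After iteration 2: j = 2, result = 5
After iteration 3: j = 3, result = 14
After iteration 4: j = 4, result = 30
After iteration 5: j = 5, result = 55
Loop ends.

Final answer: 55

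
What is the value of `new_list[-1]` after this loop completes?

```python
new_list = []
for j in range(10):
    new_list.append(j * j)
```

Let's trace through this code step by step.

Initialize: new_list = []
Entering loop: for j in range(10):
After iteration 1: j = 0, new_list = [0]
After iteration 2: j = 1, new_list = [0, 1]
After iteration 3: j = 2, new_list = [0, 1, 4]
After iteration 4: j = 3, new_list = [0, 1, 4, 9]
After iteration 5: j = 4, new_list = [0, 1, 4, 9, 16]
After iteration 6: j = 5, new_list = [0, 1, 4, 9, 16, 25]
After iteration 7: j = 6, new_list = [0, 1, 4, 9, 16, 25, 36]
After iteration 8: j = 7, new_list = [0, 1, 4, 9, 16, 25, 36, 49]
After iteration 9: j = 8, new_list = [0, 1, 4, 9, 16, 25, 36, 49, 64]
After iteration 10: j = 9, new_list = [0, 1, 4, 9, 16, 25, 36, 49, 64, 81]
Loop ends.
new_list[-1] = 81

Final answer: 81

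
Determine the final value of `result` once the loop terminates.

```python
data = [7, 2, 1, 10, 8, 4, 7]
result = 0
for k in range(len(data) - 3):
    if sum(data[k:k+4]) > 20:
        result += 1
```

Let's trace through this code step by step.

Initialize: data = [7, 2, 1, 10, 8, 4, 7]
Initialize: result = 0
Entering loop: for k in range(len(data) - 3):
After iteration 1: k = 0, result = 0
After iteration 2: k = 1, result = 1
After iteration 3: k = 2, result = 2
After iteration 4: k = 3, result = 3
Loop ends.

Final answer: 3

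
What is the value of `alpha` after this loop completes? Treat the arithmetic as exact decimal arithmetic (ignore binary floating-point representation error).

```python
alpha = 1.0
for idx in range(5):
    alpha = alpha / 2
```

Let's trace through this code step by step.

Initialize: alpha = 1.0
Entering loop: for idx in range(5):
After iteration 1: idx = 0, alpha = 0.5
After iteration 2: idx = 1, alpha = 0.25
After iteration 3: idx = 2, alpha = 0.125
After iteration 4: idx = 3, alpha = 0.0625
After iteration 5: idx = 4, alpha = 0.03125
Loop ends.

Final answer: 0.03125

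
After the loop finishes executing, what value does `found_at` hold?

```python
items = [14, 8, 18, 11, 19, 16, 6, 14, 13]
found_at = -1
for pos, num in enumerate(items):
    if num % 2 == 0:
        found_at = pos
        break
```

Let's trace through this code step by step.

Initialize: items = [14, 8, 18, 11, 19, 16, 6, 14, 13]
Initialize: found_at = -1
Entering loop: for pos, num in enumerate(items):
After iteration 1: pos = 0, num = 14, found_at = 0
Loop ends.

Final answer: 0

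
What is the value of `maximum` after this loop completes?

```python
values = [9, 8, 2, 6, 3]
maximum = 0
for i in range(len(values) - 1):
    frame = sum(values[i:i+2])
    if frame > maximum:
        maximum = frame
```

Let's trace through this code step by step.

Initialize: values = [9, 8, 2, 6, 3]
Initialize: maximum = 0
Entering loop: for i in range(len(values) - 1):
After iteration 1: i = 0, maximum = 17, frame = 17
After iteration 2: i = 1, maximum = 17, frame = 10
After iteration 3: i = 2, maximum = 17, frame = 8
After iteration 4: i = 3, maximum = 17, frame = 9
Loop ends.

Final answer: 17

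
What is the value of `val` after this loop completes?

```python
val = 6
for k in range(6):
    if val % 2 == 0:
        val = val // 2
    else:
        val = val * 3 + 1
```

Let's trace through this code step by step.

Initialize: val = 6
Entering loop: for k in range(6):
After iteration 1: k = 0, val = 3
After iteration 2: k = 1, val = 10
After iteration 3: k = 2, val = 5
After iteration 4: k = 3, val = 16
After iteration 5: k = 4, val = 8
After iteration 6: k = 5, val = 4
Loop ends.

Final answer: 4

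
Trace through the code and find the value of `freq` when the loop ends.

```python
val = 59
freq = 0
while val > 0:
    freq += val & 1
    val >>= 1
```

Let's trace through this code step by step.

Initialize: val = 59
Initialize: freq = 0
Entering loop: while val > 0:
After iteration 1: val = 29, freq = 1
After iteration 2: val = 14, freq = 2
After iteration 3: val = 7, freq = 2
After iteration 4: val = 3, freq = 3
After iteration 5: val = 1, freq = 4
After iteration 6: val = 0, freq = 5
Loop ends.

Final answer: 5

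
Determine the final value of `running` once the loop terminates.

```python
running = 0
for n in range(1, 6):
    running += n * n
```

Let's trace through this code step by step.

Initialize: running = 0
Entering loop: for n in range(1, 6):
After iteration 1: n = 1, running = 1
After iteration 2: n = 2, running = 5
After iteration 3: n = 3, running = 14
After iteration 4: n = 4, running = 30
After iteration 5: n = 5, running = 55
Loop ends.

Final answer: 55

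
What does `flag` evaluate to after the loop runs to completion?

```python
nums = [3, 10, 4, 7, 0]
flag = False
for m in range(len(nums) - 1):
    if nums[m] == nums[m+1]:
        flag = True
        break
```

Let's trace through this code step by step.

Initialize: nums = [3, 10, 4, 7, 0]
Initialize: flag = False
Entering loop: for m in range(len(nums) - 1):
After iteration 1: m = 0, flag = False
After iteration 2: m = 1, flag = False
After iteration 3: m = 2, flag = False
After iteration 4: m = 3, flag = False
Loop ends.

Final answer: False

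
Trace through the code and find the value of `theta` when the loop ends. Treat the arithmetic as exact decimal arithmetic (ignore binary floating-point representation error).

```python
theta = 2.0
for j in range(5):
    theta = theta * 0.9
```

Let's trace through this code step by step.

Initialize: theta = 2.0
Entering loop: for j in range(5):
After iteration 1: j = 0, theta = 1.8
After iteration 2: j = 1, theta = 1.62
After iteration 3: j = 2, theta = 1.458
After iteration 4: j = 3, theta = 1.3122
After iteration 5: j = 4, theta = 1.18098
Loop ends.

Final answer: 1.18098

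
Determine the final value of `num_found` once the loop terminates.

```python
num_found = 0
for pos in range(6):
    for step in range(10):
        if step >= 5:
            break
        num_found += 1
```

Let's trace through this code step by step.

Initialize: num_found = 0
Entering loop: for pos in range(6):
After iteration 1: pos = 0, num_found = 5
After iteration 2: pos = 1, num_found = 10
After iteration 3: pos = 2, num_found = 15
After iteration 4: pos = 3, num_found = 20
After iteration 5: pos = 4, num_found = 25
After iteration 6: pos = 5, num_found = 30
Loop ends.

Final answer: 30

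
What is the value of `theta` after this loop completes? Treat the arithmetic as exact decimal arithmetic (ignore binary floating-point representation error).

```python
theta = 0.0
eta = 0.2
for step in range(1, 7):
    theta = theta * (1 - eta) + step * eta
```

Let's trace through this code step by step.

Initialize: theta = 0.0
Initialize: eta = 0.2
Entering loop: for step in range(1, 7):
After iteration 1: step = 1, theta = 0.2
After iteration 2: step = 2, theta = 0.56
After iteration 3: step = 3, theta = 1.048
After iteration 4: step = 4, theta = 1.6384
After iteration 5: step = 5, theta = 2.31072
After iteration 6: step = 6, theta = 3.048576
Loop ends.

Final answer: 3.048576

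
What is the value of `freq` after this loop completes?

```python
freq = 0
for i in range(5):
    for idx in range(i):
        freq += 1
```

Let's trace through this code step by step.

Initialize: freq = 0
Entering loop: for i in range(5):
After iteration 1: i = 0, freq = 0
After iteration 2: i = 1, freq = 1, idx = 0
After iteration 3: i = 2, freq = 3, idx = 1
After iteration 4: i = 3, freq = 6, idx = 2
After iteration 5: i = 4, freq = 10, idx = 3
Loop ends.

Final answer: 10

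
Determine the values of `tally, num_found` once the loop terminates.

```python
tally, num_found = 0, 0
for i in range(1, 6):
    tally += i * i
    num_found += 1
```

Let's trace through this code step by step.

Initialize: tally = 0
Initialize: num_found = 0
Entering loop: for i in range(1, 6):
After iteration 1: i = 1, tally = 1, num_found = 1
After iteration 2: i = 2, tally = 5, num_found = 2
After iteration 3: i = 3, tally = 14, num_found = 3
After iteration 4: i = 4, tally = 30, num_found = 4
After iteration 5: i = 5, tally = 55, num_found = 5
Loop ends.

Final answer: 55, 5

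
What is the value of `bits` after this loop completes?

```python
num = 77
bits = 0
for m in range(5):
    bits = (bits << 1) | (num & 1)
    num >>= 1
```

Let's trace through this code step by step.

Initialize: num = 77
Initialize: bits = 0
Entering loop: for m in range(5):
After iteration 1: m = 0, num = 38, bits = 1
After iteration 2: m = 1, num = 19, bits = 2
After iteration 3: m = 2, num = 9, bits = 5
After iteration 4: m = 3, num = 4, bits = 11
After iteration 5: m = 4, num = 2, bits = 22
Loop ends.

Final answer: 22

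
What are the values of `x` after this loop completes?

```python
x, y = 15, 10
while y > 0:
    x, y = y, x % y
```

Let's trace through this code step by step.

Initialize: x = 15
Initialize: y = 10
Entering loop: while y > 0:
After iteration 1: x = 10, y = 5
After iteration 2: x = 5, y = 0
Loop ends.

Final answer: 5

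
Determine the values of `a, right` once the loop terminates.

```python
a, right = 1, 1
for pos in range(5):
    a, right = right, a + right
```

Let's trace through this code step by step.

Initialize: a = 1
Initialize: right = 1
Entering loop: for pos in range(5):
After iteration 1: pos = 0, a = 1, right = 2
After iteration 2: pos = 1, a = 2, right = 3
After iteration 3: pos = 2, a = 3, right = 5
After iteration 4: pos = 3, a = 5, right = 8
After iteration 5: pos = 4, a = 8, right = 13
Loop ends.

Final answer: 8, 13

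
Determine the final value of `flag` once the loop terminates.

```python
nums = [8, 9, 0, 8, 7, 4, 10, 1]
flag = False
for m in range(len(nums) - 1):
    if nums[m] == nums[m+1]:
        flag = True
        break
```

Let's trace through this code step by step.

Initialize: nums = [8, 9, 0, 8, 7, 4, 10, 1]
Initialize: flag = False
Entering loop: for m in range(len(nums) - 1):
After iteration 1: m = 0, flag = False
After iteration 2: m = 1, flag = False
After iteration 3: m = 2, flag = False
After iteration 4: m = 3, flag = False
After iteration 5: m = 4, flag = False
After iteration 6: m = 5, flag = False
After iteration 7: m = 6, flag = False
Loop ends.

Final answer: False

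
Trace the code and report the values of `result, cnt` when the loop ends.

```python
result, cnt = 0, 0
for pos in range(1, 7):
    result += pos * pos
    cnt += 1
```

Let's trace through this code step by step.

Initialize: result = 0
Initialize: cnt = 0
Entering loop: for pos in range(1, 7):
After iteration 1: pos = 1, result = 1, cnt = 1
After iteration 2: pos = 2, result = 5, cnt = 2
After iteration 3: pos = 3, result = 14, cnt = 3
After iteration 4: pos = 4, result = 30, cnt = 4
After iteration 5: pos = 5, result = 55, cnt = 5
After iteration 6: pos = 6, result = 91, cnt = 6
Loop ends.

Final answer: 91, 6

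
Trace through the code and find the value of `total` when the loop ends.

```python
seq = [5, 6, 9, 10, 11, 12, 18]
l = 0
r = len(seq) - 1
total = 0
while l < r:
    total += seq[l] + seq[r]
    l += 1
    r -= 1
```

Let's trace through this code step by step.

Initialize: seq = [5, 6, 9, 10, 11, 12, 18]
Initialize: l = 0
Initialize: r = 6
Initialize: total = 0
Entering loop: while l < r:
After iteration 1: l = 1, r = 5, total = 23
After iteration 2: l = 2, r = 4, total = 41
After iteration 3: l = 3, r = 3, total = 61
Loop ends.

Final answer: 61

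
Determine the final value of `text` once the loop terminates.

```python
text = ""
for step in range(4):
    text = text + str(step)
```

Let's trace through this code step by step.

Initialize: text = ''
Entering loop: for step in range(4):
After iteration 1: step = 0, text = '0'
After iteration 2: step = 1, text = '01'
After iteration 3: step = 2, text = '012'
After iteration 4: step = 3, text = '0123'
Loop ends.

Final answer: '0123'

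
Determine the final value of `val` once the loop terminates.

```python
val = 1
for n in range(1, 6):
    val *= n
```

Let's trace through this code step by step.

Initialize: val = 1
Entering loop: for n in range(1, 6):
After iteration 1: n = 1, val = 1
After iteration 2: n = 2, val = 2
After iteration 3: n = 3, val = 6
After iteration 4: n = 4, val = 24
After iteration 5: n = 5, val = 120
Loop ends.

Final answer: 120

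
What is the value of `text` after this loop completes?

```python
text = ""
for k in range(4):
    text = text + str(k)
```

Let's trace through this code step by step.

Initialize: text = ''
Entering loop: for k in range(4):
After iteration 1: k = 0, text = '0'
After iteration 2: k = 1, text = '01'
After iteration 3: k = 2, text = '012'
After iteration 4: k = 3, text = '0123'
Loop ends.

Final answer: '0123'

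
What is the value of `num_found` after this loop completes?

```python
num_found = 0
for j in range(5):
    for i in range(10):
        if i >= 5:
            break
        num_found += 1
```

Let's trace through this code step by step.

Initialize: num_found = 0
Entering loop: for j in range(5):
After iteration 1: j = 0, num_found = 5
After iteration 2: j = 1, num_found = 10
After iteration 3: j = 2, num_found = 15
After iteration 4: j = 3, num_found = 20
After iteration 5: j = 4, num_found = 25
Loop ends.

Final answer: 25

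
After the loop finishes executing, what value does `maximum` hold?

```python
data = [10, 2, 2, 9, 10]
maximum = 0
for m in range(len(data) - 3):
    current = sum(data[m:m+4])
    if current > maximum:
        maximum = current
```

Let's trace through this code step by step.

Initialize: data = [10, 2, 2, 9, 10]
Initialize: maximum = 0
Entering loop: for m in range(len(data) - 3):
After iteration 1: m = 0, maximum = 23
After iteration 2: m = 1, maximum = 23
Loop ends.

Final answer: 23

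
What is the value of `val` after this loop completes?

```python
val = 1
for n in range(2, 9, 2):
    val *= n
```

Let's trace through this code step by step.

Initialize: val = 1
Entering loop: for n in range(2, 9, 2):
After iteration 1: n = 2, val = 2
After iteration 2: n = 4, val = 8
After iteration 3: n = 6, val = 48
After iteration 4: n = 8, val = 384
Loop ends.

Final answer: 384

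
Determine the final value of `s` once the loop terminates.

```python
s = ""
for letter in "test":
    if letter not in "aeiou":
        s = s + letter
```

Let's trace through this code step by step.

Initialize: s = ''
Entering loop: for letter in "test":
After iteration 1: letter = 't', s = 't'
After iteration 2: letter = 'e', s = 't'
After iteration 3: letter = 's', s = 'ts'
After iteration 4: letter = 't', s = 'tst'
Loop ends.

Final answer: 'tst'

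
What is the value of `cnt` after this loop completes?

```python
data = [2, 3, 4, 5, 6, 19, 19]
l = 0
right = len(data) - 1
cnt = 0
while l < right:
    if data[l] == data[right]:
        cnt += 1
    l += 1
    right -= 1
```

Let's trace through this code step by step.

Initialize: data = [2, 3, 4, 5, 6, 19, 19]
Initialize: l = 0
Initialize: right = 6
Initialize: cnt = 0
Entering loop: while l < right:
After iteration 1: l = 1, right = 5, cnt = 0
After iteration 2: l = 2, right = 4, cnt = 0
After iteration 3: l = 3, right = 3, cnt = 0
Loop ends.

Final answer: 0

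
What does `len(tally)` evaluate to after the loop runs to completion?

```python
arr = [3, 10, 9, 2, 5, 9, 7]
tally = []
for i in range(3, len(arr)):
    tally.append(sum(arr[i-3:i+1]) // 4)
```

Let's trace through this code step by step.

Initialize: arr = [3, 10, 9, 2, 5, 9, 7]
Initialize: tally = []
Entering loop: for i in range(3, len(arr)):
After iteration 1: i = 3, tally = [6]
After iteration 2: i = 4, tally = [6, 6]
After iteration 3: i = 5, tally = [6, 6, 6]
After iteration 4: i = 6, tally = [6, 6, 6, 5]
Loop ends.
len(tally) = 4

Final answer: 4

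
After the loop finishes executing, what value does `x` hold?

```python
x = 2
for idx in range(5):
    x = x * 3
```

Let's trace through this code step by step.

Initialize: x = 2
Entering loop: for idx in range(5):
After iteration 1: idx = 0, x = 6
After iteration 2: idx = 1, x = 18
After iteration 3: idx = 2, x = 54
After iteration 4: idx = 3, x = 162
After iteration 5: idx = 4, x = 486
Loop ends.

Final answer: 486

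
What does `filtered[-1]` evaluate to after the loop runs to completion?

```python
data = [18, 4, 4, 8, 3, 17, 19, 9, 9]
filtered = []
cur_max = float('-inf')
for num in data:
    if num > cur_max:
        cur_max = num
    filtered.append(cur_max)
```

Let's trace through this code step by step.

Initialize: data = [18, 4, 4, 8, 3, 17, 19, 9, 9]
Initialize: filtered = []
Initialize: cur_max = -inf
Entering loop: for num in data:
After iteration 1: num = 18, filtered = [18], cur_max = 18
After iteration 2: num = 4, filtered = [18, 18], cur_max = 18
After iteration 3: num = 4, filtered = [18, 18, 18], cur_max = 18
After iteration 4: num = 8, filtered = [18, 18, 18, 18], cur_max = 18
After iteration 5: num = 3, filtered = [18, 18, 18, 18, 18], cur_max = 18
After iteration 6: num = 17, filtered = [18, 18, 18, 18, 18, 18], cur_max = 18
After iteration 7: num = 19, filtered = [18, 18, 18, 18, 18, 18, 19], cur_max = 19
After iteration 8: num = 9, filtered = [18, 18, 18, 18, 18, 18, 19, 19], cur_max = 19
After iteration 9: num = 9, filtered = [18, 18, 18, 18, 18, 18, 19, 19, 19], cur_max = 19
Loop ends.
filtered[-1] = 19

Final answer: 19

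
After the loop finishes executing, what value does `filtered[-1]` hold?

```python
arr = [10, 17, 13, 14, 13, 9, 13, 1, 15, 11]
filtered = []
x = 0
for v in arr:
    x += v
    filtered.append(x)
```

Let's trace through this code step by step.

Initialize: arr = [10, 17, 13, 14, 13, 9, 13, 1, 15, 11]
Initialize: filtered = []
Initialize: x = 0
Entering loop: for v in arr:
After iteration 1: v = 10, filtered = [10], x = 10
After iteration 2: v = 17, filtered = [10, 27], x = 27
After iteration 3: v = 13, filtered = [10, 27, 40], x = 40
After iteration 4: v = 14, filtered = [10, 27, 40, 54], x = 54
After iteration 5: v = 13, filtered = [10, 27, 40, 54, 67], x = 67
After iteration 6: v = 9, filtered = [10, 27, 40, 54, 67, 76], x = 76
After iteration 7: v = 13, filtered = [10, 27, 40, 54, 67, 76, 89], x = 89
After iteration 8: v = 1, filtered = [10, 27, 40, 54, 67, 76, 89, 90], x = 90
After iteration 9: v = 15, filtered = [10, 27, 40, 54, 67, 76, 89, 90, 105], x = 105
After iteration 10: v = 11, filtered = [10, 27, 40, 54, 67, 76, 89, 90, 105, 116], x = 116
Loop ends.
filtered[-1] = 116

Final answer: 116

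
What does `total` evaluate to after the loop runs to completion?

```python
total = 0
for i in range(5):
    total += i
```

Let's trace through this code step by step.

Initialize: total = 0
Entering loop: for i in range(5):
After iteration 1: i = 0, total = 0
After iteration 2: i = 1, total = 1
After iteration 3: i = 2, total = 3
After iteration 4: i = 3, total = 6
After iteration 5: i = 4, total = 10
Loop ends.

Final answer: 10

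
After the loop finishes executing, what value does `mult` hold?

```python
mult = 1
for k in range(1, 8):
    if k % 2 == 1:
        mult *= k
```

Let's trace through this code step by step.

Initialize: mult = 1
Entering loop: for k in range(1, 8):
After iteration 1: k = 1, mult = 1
After iteration 2: k = 2, mult = 1
After iteration 3: k = 3, mult = 3
After iteration 4: k = 4, mult = 3
After iteration 5: k = 5, mult = 15
After iteration 6: k = 6, mult = 15
After iteration 7: k = 7, mult = 105
Loop ends.

Final answer: 105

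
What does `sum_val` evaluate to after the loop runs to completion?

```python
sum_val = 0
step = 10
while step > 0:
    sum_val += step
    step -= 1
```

Let's trace through this code step by step.

Initialize: sum_val = 0
Initialize: step = 10
Entering loop: while step > 0:
After iteration 1: sum_val = 10, step = 9
After iteration 2: sum_val = 19, step = 8
After iteration 3: sum_val = 27, step = 7
After iteration 4: sum_val = 34, step = 6
After iteration 5: sum_val = 40, step = 5
After iteration 6: sum_val = 45, step = 4
After iteration 7: sum_val = 49, step = 3
After iteration 8: sum_val = 52, step = 2
After iteration 9: sum_val = 54, step = 1
After iteration 10: sum_val = 55, step = 0
Loop ends.

Final answer: 55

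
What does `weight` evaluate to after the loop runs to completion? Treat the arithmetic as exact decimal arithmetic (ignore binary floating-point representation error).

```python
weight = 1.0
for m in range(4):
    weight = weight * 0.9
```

Let's trace through this code step by step.

Initialize: weight = 1.0
Entering loop: for m in range(4):
After iteration 1: m = 0, weight = 0.9
After iteration 2: m = 1, weight = 0.81
After iteration 3: m = 2, weight = 0.729
After iteration 4: m = 3, weight = 0.6561
Loop ends.

Final answer: 0.6561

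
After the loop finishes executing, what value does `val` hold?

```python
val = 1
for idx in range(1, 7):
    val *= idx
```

Let's trace through this code step by step.

Initialize: val = 1
Entering loop: for idx in range(1, 7):
After iteration 1: idx = 1, val = 1
After iteration 2: idx = 2, val = 2
After iteration 3: idx = 3, val = 6
After iteration 4: idx = 4, val = 24
After iteration 5: idx = 5, val = 120
After iteration 6: idx = 6, val = 720
Loop ends.

Final answer: 720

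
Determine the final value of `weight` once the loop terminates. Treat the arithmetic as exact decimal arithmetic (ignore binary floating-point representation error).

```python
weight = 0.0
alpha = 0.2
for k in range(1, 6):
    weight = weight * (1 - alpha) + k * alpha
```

Let's trace through this code step by step.

Initialize: weight = 0.0
Initialize: alpha = 0.2
Entering loop: for k in range(1, 6):
After iteration 1: k = 1, weight = 0.2
After iteration 2: k = 2, weight = 0.56
After iteration 3: k = 3, weight = 1.048
After iteration 4: k = 4, weight = 1.6384
After iteration 5: k = 5, weight = 2.31072
Loop ends.

Final answer: 2.31072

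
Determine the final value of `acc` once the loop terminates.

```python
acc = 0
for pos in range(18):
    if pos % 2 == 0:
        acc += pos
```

Let's trace through this code step by step.

Initialize: acc = 0
Entering loop: for pos in range(18):
After iteration 1: pos = 0, acc = 0
After iteration 2: pos = 1, acc = 0
After iteration 3: pos = 2, acc = 2
After iteration 4: pos = 3, acc = 2
After iteration 5: pos = 4, acc = 6
After iteration 6: pos = 5, acc = 6
After iteration 7: pos = 6, acc = 12
After iteration 8: pos = 7, acc = 12
After iteration 9: pos = 8, acc = 20
After iteration 10: pos = 9, acc = 20
After iteration 11: pos = 10, acc = 30
After iteration 12: pos = 11, acc = 30
After iteration 13: pos = 12, acc = 42
After iteration 14: pos = 13, acc = 42
After iteration 15: pos = 14, acc = 56
After iteration 16: pos = 15, acc = 56
After iteration 17: pos = 16, acc = 72
After iteration 18: pos = 17, acc = 72
Loop ends.

Final answer: 72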